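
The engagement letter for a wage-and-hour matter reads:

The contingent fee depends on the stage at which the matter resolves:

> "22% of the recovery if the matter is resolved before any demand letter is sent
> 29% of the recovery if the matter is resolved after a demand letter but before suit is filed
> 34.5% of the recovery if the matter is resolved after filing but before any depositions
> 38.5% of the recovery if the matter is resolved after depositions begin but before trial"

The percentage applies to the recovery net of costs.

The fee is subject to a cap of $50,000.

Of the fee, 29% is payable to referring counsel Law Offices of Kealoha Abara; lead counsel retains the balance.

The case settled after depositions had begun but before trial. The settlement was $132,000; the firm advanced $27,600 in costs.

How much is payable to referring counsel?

$11,656.26

Fee base (net of costs): $132,000 − $27,600 = $104,400
The matter settled after depositions had begun but before trial, so the 38.5% rate applies.
$104,400 × 38.5% = $40,194.00
$40,194.00 is under the $50,000 cap.
Referral share: 29% of $40,194.00 = $11,656.26; lead counsel retains $40,194.00 − $11,656.26 = $28,537.74.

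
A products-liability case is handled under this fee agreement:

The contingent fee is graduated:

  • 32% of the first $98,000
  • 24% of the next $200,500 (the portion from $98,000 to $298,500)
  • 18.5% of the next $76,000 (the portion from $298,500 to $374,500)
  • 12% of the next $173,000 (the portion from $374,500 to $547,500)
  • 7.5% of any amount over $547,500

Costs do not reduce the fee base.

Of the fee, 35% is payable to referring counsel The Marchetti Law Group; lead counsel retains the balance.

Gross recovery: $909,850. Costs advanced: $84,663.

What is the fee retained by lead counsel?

$91,959.56

Fee base is the gross recovery, $909,850; costs are reimbursed separately.
First $98,000 at 32% = $31,360.00
Next $200,500 at 24% = $48,120.00
Next $76,000 at 18.5% = $14,060.00
Next $173,000 at 12% = $20,760.00
Remaining $362,350 at 7.5% = $27,176.25
Fee: $31,360.00 + $48,120.00 + $14,060.00 + $20,760.00 + $27,176.25 = $141,476.25
Referral share: 35% of $141,476.25 = $49,516.69; lead counsel retains $141,476.25 − $49,516.69 = $91,959.56.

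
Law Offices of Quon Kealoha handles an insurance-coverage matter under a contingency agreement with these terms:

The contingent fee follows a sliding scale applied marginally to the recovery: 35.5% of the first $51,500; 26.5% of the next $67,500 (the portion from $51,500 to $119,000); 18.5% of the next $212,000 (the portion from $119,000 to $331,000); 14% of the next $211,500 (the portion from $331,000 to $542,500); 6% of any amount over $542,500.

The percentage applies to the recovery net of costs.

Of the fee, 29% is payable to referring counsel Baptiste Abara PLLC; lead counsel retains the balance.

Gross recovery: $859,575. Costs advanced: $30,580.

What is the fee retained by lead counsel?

Fee base (net of costs): $859,575 − $30,580 = $828,995
First $51,500 at 35.5% = $18,282.50
Next $67,500 at 26.5% = $17,887.50
Next $212,000 at 18.5% = $39,220.00
Next $211,500 at 14% = $29,610.00
Remaining $286,495 at 6% = $17,189.70
Fee: $18,282.50 + $17,887.50 + $39,220.00 + $29,610.00 + $17,189.70 = $122,189.70
Referral share: 29% of $122,189.70 = $35,435.01; lead counsel retains $122,189.70 − $35,435.01 = $86,754.69.

$86,754.69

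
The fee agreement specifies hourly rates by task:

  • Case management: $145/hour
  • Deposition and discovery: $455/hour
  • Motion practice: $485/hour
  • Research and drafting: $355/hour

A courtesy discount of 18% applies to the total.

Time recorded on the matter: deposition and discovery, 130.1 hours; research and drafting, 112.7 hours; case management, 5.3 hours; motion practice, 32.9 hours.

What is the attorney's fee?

$95,061.78

Case management: 5.3 × $145 = $768.50
Deposition and discovery: 130.1 × $455 = $59,195.50
Motion practice: 32.9 × $485 = $15,956.50
Research and drafting: 112.7 × $355 = $40,008.50
Subtotal: $115,929.00
Less 18% discount: −$20,867.22
Total: $115,929.00 − $20,867.22 = $95,061.78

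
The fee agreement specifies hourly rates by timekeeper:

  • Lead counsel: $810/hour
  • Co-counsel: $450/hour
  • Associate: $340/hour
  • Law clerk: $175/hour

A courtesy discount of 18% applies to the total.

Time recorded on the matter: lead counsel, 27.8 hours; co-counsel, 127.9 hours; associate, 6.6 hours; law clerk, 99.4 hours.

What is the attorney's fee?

$81,763.84

Lead counsel: 27.8 × $810 = $22,518.00
Co-counsel: 127.9 × $450 = $57,555.00
Associate: 6.6 × $340 = $2,244.00
Law clerk: 99.4 × $175 = $17,395.00
Subtotal: $99,712.00
Less 18% discount: −$17,948.16
Total: $99,712.00 − $17,948.16 = $81,763.84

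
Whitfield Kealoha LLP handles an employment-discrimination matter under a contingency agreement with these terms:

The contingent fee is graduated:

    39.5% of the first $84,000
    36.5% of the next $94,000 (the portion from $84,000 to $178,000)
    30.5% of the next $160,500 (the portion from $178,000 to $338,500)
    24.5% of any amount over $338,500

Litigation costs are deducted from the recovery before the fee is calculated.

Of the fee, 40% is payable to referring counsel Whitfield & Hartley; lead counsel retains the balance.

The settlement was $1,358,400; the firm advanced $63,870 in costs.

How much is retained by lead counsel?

Fee base (net of costs): $1,358,400 − $63,870 = $1,294,530
First $84,000 at 39.5% = $33,180.00
Next $94,000 at 36.5% = $34,310.00
Next $160,500 at 30.5% = $48,952.50
Remaining $956,030 at 24.5% = $234,227.35
Fee: $33,180.00 + $34,310.00 + $48,952.50 + $234,227.35 = $350,669.85
Referral share: 40% of $350,669.85 = $140,267.94; lead counsel retains $350,669.85 − $140,267.94 = $210,401.91.

$210,401.91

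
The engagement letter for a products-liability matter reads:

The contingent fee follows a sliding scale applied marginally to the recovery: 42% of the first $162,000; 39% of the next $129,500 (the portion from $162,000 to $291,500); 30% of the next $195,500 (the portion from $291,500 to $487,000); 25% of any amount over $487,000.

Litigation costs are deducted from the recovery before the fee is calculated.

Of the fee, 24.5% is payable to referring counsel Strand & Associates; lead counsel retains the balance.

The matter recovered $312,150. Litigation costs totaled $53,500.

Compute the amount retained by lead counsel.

Fee base (net of costs): $312,150 − $53,500 = $258,650
First $162,000 at 42% = $68,040.00
Remaining $96,650 at 39% = $37,693.50
Fee: $68,040.00 + $37,693.50 = $105,733.50
Referral share: 24.5% of $105,733.50 = $25,904.71; lead counsel retains $105,733.50 − $25,904.71 = $79,828.79.

$79,828.79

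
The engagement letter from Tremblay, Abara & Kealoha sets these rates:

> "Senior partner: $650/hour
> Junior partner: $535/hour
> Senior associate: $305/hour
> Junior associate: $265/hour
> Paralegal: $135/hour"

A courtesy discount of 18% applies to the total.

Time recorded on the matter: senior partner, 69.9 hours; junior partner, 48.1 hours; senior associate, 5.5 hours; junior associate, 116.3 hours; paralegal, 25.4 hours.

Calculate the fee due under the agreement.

Senior partner: 69.9 × $650 = $45,435.00
Junior partner: 48.1 × $535 = $25,733.50
Senior associate: 5.5 × $305 = $1,677.50
Junior associate: 116.3 × $265 = $30,819.50
Paralegal: 25.4 × $135 = $3,429.00
Subtotal: $107,094.50
Less 18% discount: −$19,277.01
Total: $107,094.50 − $19,277.01 = $87,817.49

$87,817.49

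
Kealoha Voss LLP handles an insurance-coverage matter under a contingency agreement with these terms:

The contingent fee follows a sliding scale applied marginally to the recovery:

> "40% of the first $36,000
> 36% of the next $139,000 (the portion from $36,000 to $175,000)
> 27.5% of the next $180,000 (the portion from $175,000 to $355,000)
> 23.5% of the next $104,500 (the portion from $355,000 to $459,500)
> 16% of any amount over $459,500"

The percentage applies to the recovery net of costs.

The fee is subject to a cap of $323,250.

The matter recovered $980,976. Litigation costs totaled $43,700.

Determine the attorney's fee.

$214,941.66

Fee base (net of costs): $980,976 − $43,700 = $937,276
First $36,000 at 40% = $14,400.00
Next $139,000 at 36% = $50,040.00
Next $180,000 at 27.5% = $49,500.00
Next $104,500 at 23.5% = $24,557.50
Remaining $477,776 at 16% = $76,444.16
Fee: $14,400.00 + $50,040.00 + $49,500.00 + $24,557.50 + $76,444.16 = $214,941.66
$214,941.66 is under the $323,250 cap.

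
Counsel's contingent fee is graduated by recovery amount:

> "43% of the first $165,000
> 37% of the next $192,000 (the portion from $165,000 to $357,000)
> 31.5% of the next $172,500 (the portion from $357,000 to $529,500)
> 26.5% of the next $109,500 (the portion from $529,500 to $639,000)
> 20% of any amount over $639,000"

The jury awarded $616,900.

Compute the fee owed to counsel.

First $165,000 at 43% = $70,950.00
Next $192,000 at 37% = $71,040.00
Next $172,500 at 31.5% = $54,337.50
Remaining $87,400 at 26.5% = $23,161.00
Fee: $70,950.00 + $71,040.00 + $54,337.50 + $23,161.00 = $219,488.50

$219,488.50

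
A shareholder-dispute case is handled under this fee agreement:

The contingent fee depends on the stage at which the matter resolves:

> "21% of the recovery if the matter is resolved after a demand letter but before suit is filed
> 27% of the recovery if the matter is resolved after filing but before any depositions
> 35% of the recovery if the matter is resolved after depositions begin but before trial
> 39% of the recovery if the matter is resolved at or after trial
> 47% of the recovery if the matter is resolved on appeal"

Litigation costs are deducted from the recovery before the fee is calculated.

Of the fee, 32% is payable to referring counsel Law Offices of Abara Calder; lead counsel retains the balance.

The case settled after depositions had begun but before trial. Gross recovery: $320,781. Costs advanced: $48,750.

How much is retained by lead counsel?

$64,743.38

Fee base (net of costs): $320,781 − $48,750 = $272,031
The matter settled after depositions had begun but before trial, so the 35% rate applies.
$272,031 × 35% = $95,210.85
Referral share: 32% of $95,210.85 = $30,467.47; lead counsel retains $95,210.85 − $30,467.47 = $64,743.38.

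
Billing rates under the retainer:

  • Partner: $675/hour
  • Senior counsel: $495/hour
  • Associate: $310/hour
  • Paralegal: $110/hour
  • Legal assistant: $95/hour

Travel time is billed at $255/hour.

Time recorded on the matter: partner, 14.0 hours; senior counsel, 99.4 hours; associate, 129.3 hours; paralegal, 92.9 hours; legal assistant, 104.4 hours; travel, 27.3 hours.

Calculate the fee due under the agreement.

$125,834.50

Partner: 14.0 × $675 = $9,450.00
Senior counsel: 99.4 × $495 = $49,203.00
Associate: 129.3 × $310 = $40,083.00
Paralegal: 92.9 × $110 = $10,219.00
Legal assistant: 104.4 × $95 = $9,918.00
Subtotal: $9,450.00 + $49,203.00 + $40,083.00 + $10,219.00 + $9,918.00 = $118,873.00
Travel: 27.3 × $255 = $6,961.50
Total: $118,873.00 + $6,961.50 = $125,834.50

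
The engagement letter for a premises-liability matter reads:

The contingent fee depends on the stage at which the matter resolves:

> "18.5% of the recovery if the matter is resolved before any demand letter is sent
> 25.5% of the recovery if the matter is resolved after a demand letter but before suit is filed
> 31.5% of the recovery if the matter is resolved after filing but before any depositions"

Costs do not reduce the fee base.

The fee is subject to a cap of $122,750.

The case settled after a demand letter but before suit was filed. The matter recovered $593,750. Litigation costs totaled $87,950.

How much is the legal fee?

$122,750.00

Fee base is the gross recovery, $593,750; costs are reimbursed separately.
The matter settled after a demand letter but before suit was filed, so the 25.5% rate applies.
$593,750 × 25.5% = $151,406.25
$151,406.25 exceeds the $122,750 cap, so the fee is capped at $122,750.00.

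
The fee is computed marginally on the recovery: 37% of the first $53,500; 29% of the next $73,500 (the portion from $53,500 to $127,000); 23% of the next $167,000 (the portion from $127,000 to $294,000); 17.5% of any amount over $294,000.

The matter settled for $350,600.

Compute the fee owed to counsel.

First $53,500 at 37% = $19,795.00
Next $73,500 at 29% = $21,315.00
Next $167,000 at 23% = $38,410.00
Remaining $56,600 at 17.5% = $9,905.00
Fee: $19,795.00 + $21,315.00 + $38,410.00 + $9,905.00 = $89,425.00

$89,425.00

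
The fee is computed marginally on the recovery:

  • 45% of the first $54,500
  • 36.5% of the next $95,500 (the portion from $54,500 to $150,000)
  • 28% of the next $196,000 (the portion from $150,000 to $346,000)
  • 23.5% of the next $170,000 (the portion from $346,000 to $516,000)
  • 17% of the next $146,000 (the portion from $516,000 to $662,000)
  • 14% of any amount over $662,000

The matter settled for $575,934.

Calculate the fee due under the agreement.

$164,401.28

First $54,500 at 45% = $24,525.00
Next $95,500 at 36.5% = $34,857.50
Next $196,000 at 28% = $54,880.00
Next $170,000 at 23.5% = $39,950.00
Remaining $59,934 at 17% = $10,188.78
Fee: $24,525.00 + $34,857.50 + $54,880.00 + $39,950.00 + $10,188.78 = $164,401.28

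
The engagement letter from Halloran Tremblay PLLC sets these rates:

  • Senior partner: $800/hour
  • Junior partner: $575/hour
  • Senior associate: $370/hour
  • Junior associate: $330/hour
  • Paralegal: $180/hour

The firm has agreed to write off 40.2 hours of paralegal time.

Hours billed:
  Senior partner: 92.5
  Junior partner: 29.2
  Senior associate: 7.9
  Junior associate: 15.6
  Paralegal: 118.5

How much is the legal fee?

$112,955.00

Senior partner: 92.5 × $800 = $74,000.00
Junior partner: 29.2 × $575 = $16,790.00
Senior associate: 7.9 × $370 = $2,923.00
Junior associate: 15.6 × $330 = $5,148.00
Paralegal: 118.5 × $180 = $21,330.00
Subtotal: $120,191.00
Write-off: 40.2 × $180 = $7,236.00
Total: $120,191.00 − $7,236.00 = $112,955.00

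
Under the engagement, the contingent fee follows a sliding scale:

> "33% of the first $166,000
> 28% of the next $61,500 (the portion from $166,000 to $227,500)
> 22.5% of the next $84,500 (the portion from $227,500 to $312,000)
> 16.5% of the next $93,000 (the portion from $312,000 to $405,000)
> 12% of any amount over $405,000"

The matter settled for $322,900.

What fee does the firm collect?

$92,811.00

First $166,000 at 33% = $54,780.00
Next $61,500 at 28% = $17,220.00
Next $84,500 at 22.5% = $19,012.50
Remaining $10,900 at 16.5% = $1,798.50
Fee: $54,780.00 + $17,220.00 + $19,012.50 + $1,798.50 = $92,811.00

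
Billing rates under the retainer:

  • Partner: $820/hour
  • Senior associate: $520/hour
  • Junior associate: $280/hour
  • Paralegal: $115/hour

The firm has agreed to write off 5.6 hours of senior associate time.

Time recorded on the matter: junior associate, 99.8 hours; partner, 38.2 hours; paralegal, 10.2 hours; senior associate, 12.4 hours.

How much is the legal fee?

$63,977.00

Partner: 38.2 × $820 = $31,324.00
Senior associate: 12.4 × $520 = $6,448.00
Junior associate: 99.8 × $280 = $27,944.00
Paralegal: 10.2 × $115 = $1,173.00
Subtotal: $66,889.00
Write-off: 5.6 × $520 = $2,912.00
Total: $66,889.00 − $2,912.00 = $63,977.00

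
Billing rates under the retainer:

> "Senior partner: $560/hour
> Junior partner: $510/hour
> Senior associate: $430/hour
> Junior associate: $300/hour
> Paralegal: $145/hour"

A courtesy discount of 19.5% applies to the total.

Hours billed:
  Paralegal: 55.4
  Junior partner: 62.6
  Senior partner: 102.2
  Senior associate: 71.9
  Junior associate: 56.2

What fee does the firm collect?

$116,699.24

Senior partner: 102.2 × $560 = $57,232.00
Junior partner: 62.6 × $510 = $31,926.00
Senior associate: 71.9 × $430 = $30,917.00
Junior associate: 56.2 × $300 = $16,860.00
Paralegal: 55.4 × $145 = $8,033.00
Subtotal: $144,968.00
Less 19.5% discount: −$28,268.76
Total: $144,968.00 − $28,268.76 = $116,699.24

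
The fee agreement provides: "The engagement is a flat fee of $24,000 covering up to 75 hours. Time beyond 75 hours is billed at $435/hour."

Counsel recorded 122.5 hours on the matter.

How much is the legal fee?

$44,662.50

Flat fee: $24,000.00
Excess hours: 122.5 − 75 = 47.5
Overrun: 47.5 × $435 = $20,662.50
Total: $24,000.00 + $20,662.50 = $44,662.50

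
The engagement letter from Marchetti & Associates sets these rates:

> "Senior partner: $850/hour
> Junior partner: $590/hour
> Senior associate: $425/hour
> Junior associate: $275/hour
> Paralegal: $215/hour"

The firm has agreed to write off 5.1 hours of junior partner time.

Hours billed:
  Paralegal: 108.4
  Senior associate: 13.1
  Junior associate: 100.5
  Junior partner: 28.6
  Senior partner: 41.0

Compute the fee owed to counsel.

$105,226.00

Senior partner: 41.0 × $850 = $34,850.00
Junior partner: 28.6 × $590 = $16,874.00
Senior associate: 13.1 × $425 = $5,567.50
Junior associate: 100.5 × $275 = $27,637.50
Paralegal: 108.4 × $215 = $23,306.00
Subtotal: $108,235.00
Write-off: 5.1 × $590 = $3,009.00
Total: $108,235.00 − $3,009.00 = $105,226.00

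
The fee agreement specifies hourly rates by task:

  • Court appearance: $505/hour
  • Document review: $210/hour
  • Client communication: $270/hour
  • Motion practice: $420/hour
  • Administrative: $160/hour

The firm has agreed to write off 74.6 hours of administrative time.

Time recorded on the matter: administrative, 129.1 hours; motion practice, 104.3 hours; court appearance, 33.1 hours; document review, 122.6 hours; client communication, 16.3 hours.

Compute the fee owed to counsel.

$99,388.50

Court appearance: 33.1 × $505 = $16,715.50
Document review: 122.6 × $210 = $25,746.00
Client communication: 16.3 × $270 = $4,401.00
Motion practice: 104.3 × $420 = $43,806.00
Administrative: 129.1 × $160 = $20,656.00
Subtotal: $111,324.50
Write-off: 74.6 × $160 = $11,936.00
Total: $111,324.50 − $11,936.00 = $99,388.50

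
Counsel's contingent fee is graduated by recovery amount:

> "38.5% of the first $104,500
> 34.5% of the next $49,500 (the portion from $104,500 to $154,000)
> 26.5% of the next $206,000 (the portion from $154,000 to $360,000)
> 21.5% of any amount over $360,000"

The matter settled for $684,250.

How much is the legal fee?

$181,613.75

First $104,500 at 38.5% = $40,232.50
Next $49,500 at 34.5% = $17,077.50
Next $206,000 at 26.5% = $54,590.00
Remaining $324,250 at 21.5% = $69,713.75
Fee: $40,232.50 + $17,077.50 + $54,590.00 + $69,713.75 = $181,613.75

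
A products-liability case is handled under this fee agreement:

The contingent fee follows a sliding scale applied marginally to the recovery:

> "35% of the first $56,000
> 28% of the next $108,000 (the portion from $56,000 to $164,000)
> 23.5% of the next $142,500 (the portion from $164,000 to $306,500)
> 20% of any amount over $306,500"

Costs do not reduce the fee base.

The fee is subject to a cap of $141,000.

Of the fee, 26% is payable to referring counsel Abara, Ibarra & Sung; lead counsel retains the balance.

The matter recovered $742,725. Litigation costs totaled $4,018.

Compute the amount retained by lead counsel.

$104,340.00

Fee base is the gross recovery, $742,725; costs are reimbursed separately.
First $56,000 at 35% = $19,600.00
Next $108,000 at 28% = $30,240.00
Next $142,500 at 23.5% = $33,487.50
Remaining $436,225 at 20% = $87,245.00
Fee: $19,600.00 + $30,240.00 + $33,487.50 + $87,245.00 = $170,572.50
$170,572.50 exceeds the $141,000 cap, so the fee is capped at $141,000.00.
Referral share: 26% of $141,000.00 = $36,660.00; lead counsel retains $141,000.00 − $36,660.00 = $104,340.00.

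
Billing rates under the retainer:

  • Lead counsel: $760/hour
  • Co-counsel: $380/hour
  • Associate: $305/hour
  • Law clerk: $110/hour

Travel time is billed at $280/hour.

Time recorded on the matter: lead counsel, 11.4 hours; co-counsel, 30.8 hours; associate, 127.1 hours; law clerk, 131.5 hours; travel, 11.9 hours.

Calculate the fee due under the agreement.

Lead counsel: 11.4 × $760 = $8,664.00
Co-counsel: 30.8 × $380 = $11,704.00
Associate: 127.1 × $305 = $38,765.50
Law clerk: 131.5 × $110 = $14,465.00
Subtotal: $8,664.00 + $11,704.00 + $38,765.50 + $14,465.00 = $73,598.50
Travel: 11.9 × $280 = $3,332.00
Total: $73,598.50 + $3,332.00 = $76,930.50

$76,930.50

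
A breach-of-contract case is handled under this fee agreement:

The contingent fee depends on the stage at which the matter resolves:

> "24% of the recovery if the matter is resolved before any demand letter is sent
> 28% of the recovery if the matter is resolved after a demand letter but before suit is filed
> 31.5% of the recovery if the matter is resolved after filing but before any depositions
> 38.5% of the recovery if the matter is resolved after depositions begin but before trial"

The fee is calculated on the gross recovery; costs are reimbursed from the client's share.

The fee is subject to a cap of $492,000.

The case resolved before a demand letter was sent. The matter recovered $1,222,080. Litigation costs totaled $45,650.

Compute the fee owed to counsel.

$293,299.20

Fee base is the gross recovery, $1,222,080; costs are reimbursed separately.
The matter resolved before a demand letter was sent, so the 24% rate applies.
$1,222,080 × 24% = $293,299.20
$293,299.20 is under the $492,000 cap.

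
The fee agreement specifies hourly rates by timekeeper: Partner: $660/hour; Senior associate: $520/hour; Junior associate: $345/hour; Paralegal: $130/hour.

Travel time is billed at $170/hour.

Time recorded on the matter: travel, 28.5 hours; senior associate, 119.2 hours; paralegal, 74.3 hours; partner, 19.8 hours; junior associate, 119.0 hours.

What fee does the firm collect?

$130,611.00

Partner: 19.8 × $660 = $13,068.00
Senior associate: 119.2 × $520 = $61,984.00
Junior associate: 119.0 × $345 = $41,055.00
Paralegal: 74.3 × $130 = $9,659.00
Subtotal: $13,068.00 + $61,984.00 + $41,055.00 + $9,659.00 = $125,766.00
Travel: 28.5 × $170 = $4,845.00
Total: $125,766.00 + $4,845.00 = $130,611.00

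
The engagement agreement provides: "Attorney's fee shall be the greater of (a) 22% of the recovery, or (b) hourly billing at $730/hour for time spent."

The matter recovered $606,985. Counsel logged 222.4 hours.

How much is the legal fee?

$162,352.00

(a) 22% of $606,985 = $133,536.70
(b) 222.4 × $730 = $162,352.00
The greater is (b): $162,352.00.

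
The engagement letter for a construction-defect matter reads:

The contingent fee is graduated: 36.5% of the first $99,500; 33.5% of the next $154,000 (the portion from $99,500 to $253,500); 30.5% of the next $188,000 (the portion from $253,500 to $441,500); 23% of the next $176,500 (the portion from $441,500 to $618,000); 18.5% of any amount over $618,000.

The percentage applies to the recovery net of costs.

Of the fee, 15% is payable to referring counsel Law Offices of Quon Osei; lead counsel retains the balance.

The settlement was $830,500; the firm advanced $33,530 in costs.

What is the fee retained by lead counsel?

$186,109.16

Fee base (net of costs): $830,500 − $33,530 = $796,970
First $99,500 at 36.5% = $36,317.50
Next $154,000 at 33.5% = $51,590.00
Next $188,000 at 30.5% = $57,340.00
Next $176,500 at 23% = $40,595.00
Remaining $178,970 at 18.5% = $33,109.45
Fee: $36,317.50 + $51,590.00 + $57,340.00 + $40,595.00 + $33,109.45 = $218,951.95
Referral share: 15% of $218,951.95 = $32,842.79; lead counsel retains $218,951.95 − $32,842.79 = $186,109.16.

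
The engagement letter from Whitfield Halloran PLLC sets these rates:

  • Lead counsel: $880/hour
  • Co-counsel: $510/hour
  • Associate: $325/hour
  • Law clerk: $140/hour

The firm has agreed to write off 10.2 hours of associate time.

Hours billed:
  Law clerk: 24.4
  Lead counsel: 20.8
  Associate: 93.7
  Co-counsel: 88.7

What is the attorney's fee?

Lead counsel: 20.8 × $880 = $18,304.00
Co-counsel: 88.7 × $510 = $45,237.00
Associate: 93.7 × $325 = $30,452.50
Law clerk: 24.4 × $140 = $3,416.00
Subtotal: $97,409.50
Write-off: 10.2 × $325 = $3,315.00
Total: $97,409.50 − $3,315.00 = $94,094.50

$94,094.50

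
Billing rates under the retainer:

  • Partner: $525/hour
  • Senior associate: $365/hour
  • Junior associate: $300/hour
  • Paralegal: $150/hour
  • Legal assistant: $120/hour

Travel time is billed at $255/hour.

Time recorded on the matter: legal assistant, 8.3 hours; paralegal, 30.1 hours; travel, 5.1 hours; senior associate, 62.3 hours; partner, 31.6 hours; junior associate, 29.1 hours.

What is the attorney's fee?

$54,871.00

Partner: 31.6 × $525 = $16,590.00
Senior associate: 62.3 × $365 = $22,739.50
Junior associate: 29.1 × $300 = $8,730.00
Paralegal: 30.1 × $150 = $4,515.00
Legal assistant: 8.3 × $120 = $996.00
Subtotal: $16,590.00 + $22,739.50 + $8,730.00 + $4,515.00 + $996.00 = $53,570.50
Travel: 5.1 × $255 = $1,300.50
Total: $53,570.50 + $1,300.50 = $54,871.00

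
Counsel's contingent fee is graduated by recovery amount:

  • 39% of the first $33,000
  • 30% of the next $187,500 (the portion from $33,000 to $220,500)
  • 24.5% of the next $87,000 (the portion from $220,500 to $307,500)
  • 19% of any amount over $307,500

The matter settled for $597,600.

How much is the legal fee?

$145,554.00

First $33,000 at 39% = $12,870.00
Next $187,500 at 30% = $56,250.00
Next $87,000 at 24.5% = $21,315.00
Remaining $290,100 at 19% = $55,119.00
Fee: $12,870.00 + $56,250.00 + $21,315.00 + $55,119.00 = $145,554.00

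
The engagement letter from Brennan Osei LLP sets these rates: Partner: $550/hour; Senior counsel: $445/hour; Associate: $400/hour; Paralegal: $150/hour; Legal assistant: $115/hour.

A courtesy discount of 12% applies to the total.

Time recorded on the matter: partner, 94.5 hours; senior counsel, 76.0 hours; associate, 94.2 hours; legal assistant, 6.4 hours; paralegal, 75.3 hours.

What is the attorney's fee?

Partner: 94.5 × $550 = $51,975.00
Senior counsel: 76.0 × $445 = $33,820.00
Associate: 94.2 × $400 = $37,680.00
Paralegal: 75.3 × $150 = $11,295.00
Legal assistant: 6.4 × $115 = $736.00
Subtotal: $135,506.00
Less 12% discount: −$16,260.72
Total: $135,506.00 − $16,260.72 = $119,245.28

$119,245.28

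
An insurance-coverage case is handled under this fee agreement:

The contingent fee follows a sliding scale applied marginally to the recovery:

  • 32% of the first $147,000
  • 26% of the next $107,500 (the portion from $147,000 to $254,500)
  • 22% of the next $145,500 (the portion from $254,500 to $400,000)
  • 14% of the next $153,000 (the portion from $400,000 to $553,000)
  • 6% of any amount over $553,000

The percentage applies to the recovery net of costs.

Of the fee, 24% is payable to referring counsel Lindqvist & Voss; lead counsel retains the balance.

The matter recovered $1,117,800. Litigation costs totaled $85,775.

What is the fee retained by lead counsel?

$119,442.74

Fee base (net of costs): $1,117,800 − $85,775 = $1,032,025
First $147,000 at 32% = $47,040.00
Next $107,500 at 26% = $27,950.00
Next $145,500 at 22% = $32,010.00
Next $153,000 at 14% = $21,420.00
Remaining $479,025 at 6% = $28,741.50
Fee: $47,040.00 + $27,950.00 + $32,010.00 + $21,420.00 + $28,741.50 = $157,161.50
Referral share: 24% of $157,161.50 = $37,718.76; lead counsel retains $157,161.50 − $37,718.76 = $119,442.74.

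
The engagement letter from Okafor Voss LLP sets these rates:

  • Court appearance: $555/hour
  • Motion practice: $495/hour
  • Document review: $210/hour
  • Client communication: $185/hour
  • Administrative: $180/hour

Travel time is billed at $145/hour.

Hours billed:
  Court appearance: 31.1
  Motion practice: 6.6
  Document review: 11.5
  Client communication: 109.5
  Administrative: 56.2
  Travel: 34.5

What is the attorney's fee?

$58,318.50

Court appearance: 31.1 × $555 = $17,260.50
Motion practice: 6.6 × $495 = $3,267.00
Document review: 11.5 × $210 = $2,415.00
Client communication: 109.5 × $185 = $20,257.50
Administrative: 56.2 × $180 = $10,116.00
Subtotal: $17,260.50 + $3,267.00 + $2,415.00 + $20,257.50 + $10,116.00 = $53,316.00
Travel: 34.5 × $145 = $5,002.50
Total: $53,316.00 + $5,002.50 = $58,318.50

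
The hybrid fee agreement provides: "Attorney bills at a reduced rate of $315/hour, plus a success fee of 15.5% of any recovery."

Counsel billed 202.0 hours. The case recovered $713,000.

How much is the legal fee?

Hourly: 202.0 × $315 = $63,630.00
Success fee: 15.5% of $713,000 = $110,515.00
Total: $63,630.00 + $110,515.00 = $174,145.00

$174,145.00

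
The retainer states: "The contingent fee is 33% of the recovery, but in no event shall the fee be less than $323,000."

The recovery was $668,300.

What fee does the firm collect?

$323,000.00

33% of $668,300 = $220,539.00
That is below the $323,000 minimum, so the minimum applies.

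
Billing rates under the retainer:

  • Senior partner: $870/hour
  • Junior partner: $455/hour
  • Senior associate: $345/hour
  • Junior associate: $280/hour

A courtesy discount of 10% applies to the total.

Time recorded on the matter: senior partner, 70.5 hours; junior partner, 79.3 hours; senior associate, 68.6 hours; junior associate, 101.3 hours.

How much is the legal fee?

Senior partner: 70.5 × $870 = $61,335.00
Junior partner: 79.3 × $455 = $36,081.50
Senior associate: 68.6 × $345 = $23,667.00
Junior associate: 101.3 × $280 = $28,364.00
Subtotal: $149,447.50
Less 10% discount: −$14,944.75
Total: $149,447.50 − $14,944.75 = $134,502.75

$134,502.75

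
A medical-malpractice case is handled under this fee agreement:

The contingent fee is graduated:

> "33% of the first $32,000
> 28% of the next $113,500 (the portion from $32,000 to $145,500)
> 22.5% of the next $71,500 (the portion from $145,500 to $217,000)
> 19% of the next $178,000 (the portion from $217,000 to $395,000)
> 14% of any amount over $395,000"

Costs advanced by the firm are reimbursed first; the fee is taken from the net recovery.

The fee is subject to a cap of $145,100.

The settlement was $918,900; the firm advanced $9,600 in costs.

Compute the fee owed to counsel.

Fee base (net of costs): $918,900 − $9,600 = $909,300
First $32,000 at 33% = $10,560.00
Next $113,500 at 28% = $31,780.00
Next $71,500 at 22.5% = $16,087.50
Next $178,000 at 19% = $33,820.00
Remaining $514,300 at 14% = $72,002.00
Fee: $10,560.00 + $31,780.00 + $16,087.50 + $33,820.00 + $72,002.00 = $164,249.50
$164,249.50 exceeds the $145,100 cap, so the fee is capped at $145,100.00.

$145,100.00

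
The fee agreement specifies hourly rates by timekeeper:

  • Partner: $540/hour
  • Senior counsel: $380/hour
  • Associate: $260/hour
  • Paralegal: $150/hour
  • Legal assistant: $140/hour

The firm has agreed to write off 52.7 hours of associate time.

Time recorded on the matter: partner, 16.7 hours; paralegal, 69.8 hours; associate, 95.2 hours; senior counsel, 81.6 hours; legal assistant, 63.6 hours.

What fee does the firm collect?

Partner: 16.7 × $540 = $9,018.00
Senior counsel: 81.6 × $380 = $31,008.00
Associate: 95.2 × $260 = $24,752.00
Paralegal: 69.8 × $150 = $10,470.00
Legal assistant: 63.6 × $140 = $8,904.00
Subtotal: $84,152.00
Write-off: 52.7 × $260 = $13,702.00
Total: $84,152.00 − $13,702.00 = $70,450.00

$70,450.00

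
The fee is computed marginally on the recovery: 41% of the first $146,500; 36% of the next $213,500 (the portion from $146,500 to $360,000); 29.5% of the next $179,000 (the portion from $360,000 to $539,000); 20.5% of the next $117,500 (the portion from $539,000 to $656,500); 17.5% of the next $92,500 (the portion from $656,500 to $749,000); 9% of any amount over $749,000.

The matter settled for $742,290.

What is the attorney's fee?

First $146,500 at 41% = $60,065.00
Next $213,500 at 36% = $76,860.00
Next $179,000 at 29.5% = $52,805.00
Next $117,500 at 20.5% = $24,087.50
Remaining $85,790 at 17.5% = $15,013.25
Fee: $60,065.00 + $76,860.00 + $52,805.00 + $24,087.50 + $15,013.25 = $228,830.75

$228,830.75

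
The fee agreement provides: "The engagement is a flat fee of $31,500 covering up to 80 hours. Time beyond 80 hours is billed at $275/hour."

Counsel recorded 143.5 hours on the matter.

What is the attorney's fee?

Flat fee: $31,500.00
Excess hours: 143.5 − 80 = 63.5
Overrun: 63.5 × $275 = $17,462.50
Total: $31,500.00 + $17,462.50 = $48,962.50

$48,962.50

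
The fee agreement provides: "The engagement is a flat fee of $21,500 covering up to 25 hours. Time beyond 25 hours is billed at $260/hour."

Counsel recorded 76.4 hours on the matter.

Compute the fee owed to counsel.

Flat fee: $21,500.00
Excess hours: 76.4 − 25 = 51.4
Overrun: 51.4 × $260 = $13,364.00
Total: $21,500.00 + $13,364.00 = $34,864.00

$34,864.00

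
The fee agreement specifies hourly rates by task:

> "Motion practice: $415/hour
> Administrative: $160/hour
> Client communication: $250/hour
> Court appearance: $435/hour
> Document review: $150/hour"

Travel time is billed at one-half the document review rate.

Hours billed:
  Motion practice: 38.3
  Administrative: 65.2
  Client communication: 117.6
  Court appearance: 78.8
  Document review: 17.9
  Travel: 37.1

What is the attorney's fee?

Motion practice: 38.3 × $415 = $15,894.50
Administrative: 65.2 × $160 = $10,432.00
Client communication: 117.6 × $250 = $29,400.00
Court appearance: 78.8 × $435 = $34,278.00
Document review: 17.9 × $150 = $2,685.00
Subtotal: $15,894.50 + $10,432.00 + $29,400.00 + $34,278.00 + $2,685.00 = $92,689.50
Travel: 37.1 × ($150 ÷ 2) = 37.1 × $75.00 = $2,782.50
Total: $92,689.50 + $2,782.50 = $95,472.00

$95,472.00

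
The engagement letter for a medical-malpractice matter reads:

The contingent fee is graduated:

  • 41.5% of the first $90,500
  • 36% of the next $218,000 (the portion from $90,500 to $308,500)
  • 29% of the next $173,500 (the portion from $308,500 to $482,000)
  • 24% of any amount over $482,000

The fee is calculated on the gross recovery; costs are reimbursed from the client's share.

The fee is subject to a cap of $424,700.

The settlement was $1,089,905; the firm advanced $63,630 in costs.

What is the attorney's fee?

$312,249.70

Fee base is the gross recovery, $1,089,905; costs are reimbursed separately.
First $90,500 at 41.5% = $37,557.50
Next $218,000 at 36% = $78,480.00
Next $173,500 at 29% = $50,315.00
Remaining $607,905 at 24% = $145,897.20
Fee: $37,557.50 + $78,480.00 + $50,315.00 + $145,897.20 = $312,249.70
$312,249.70 is under the $424,700 cap.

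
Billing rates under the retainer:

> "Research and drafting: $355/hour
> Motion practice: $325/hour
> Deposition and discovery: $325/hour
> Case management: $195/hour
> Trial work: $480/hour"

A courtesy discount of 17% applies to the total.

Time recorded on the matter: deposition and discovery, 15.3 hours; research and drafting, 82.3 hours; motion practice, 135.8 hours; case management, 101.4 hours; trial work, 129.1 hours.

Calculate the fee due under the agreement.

Research and drafting: 82.3 × $355 = $29,216.50
Motion practice: 135.8 × $325 = $44,135.00
Deposition and discovery: 15.3 × $325 = $4,972.50
Case management: 101.4 × $195 = $19,773.00
Trial work: 129.1 × $480 = $61,968.00
Subtotal: $160,065.00
Less 17% discount: −$27,211.05
Total: $160,065.00 − $27,211.05 = $132,853.95

$132,853.95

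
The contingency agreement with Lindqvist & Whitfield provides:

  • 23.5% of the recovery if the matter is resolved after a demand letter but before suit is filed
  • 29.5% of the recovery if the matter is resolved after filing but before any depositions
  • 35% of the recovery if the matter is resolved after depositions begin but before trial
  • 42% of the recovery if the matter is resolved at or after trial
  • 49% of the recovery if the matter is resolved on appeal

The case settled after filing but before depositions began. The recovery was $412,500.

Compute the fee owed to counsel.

$121,687.50

The matter settled after filing but before depositions began, so the 29.5% rate applies.
$412,500 × 29.5% = $121,687.50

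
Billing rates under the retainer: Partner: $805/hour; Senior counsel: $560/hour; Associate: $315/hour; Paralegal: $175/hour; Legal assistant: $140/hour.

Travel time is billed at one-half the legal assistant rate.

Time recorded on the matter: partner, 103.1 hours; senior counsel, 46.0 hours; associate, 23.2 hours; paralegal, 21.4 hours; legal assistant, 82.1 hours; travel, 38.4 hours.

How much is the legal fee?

$133,990.50

Partner: 103.1 × $805 = $82,995.50
Senior counsel: 46.0 × $560 = $25,760.00
Associate: 23.2 × $315 = $7,308.00
Paralegal: 21.4 × $175 = $3,745.00
Legal assistant: 82.1 × $140 = $11,494.00
Subtotal: $82,995.50 + $25,760.00 + $7,308.00 + $3,745.00 + $11,494.00 = $131,302.50
Travel: 38.4 × ($140 ÷ 2) = 38.4 × $70.00 = $2,688.00
Total: $131,302.50 + $2,688.00 = $133,990.50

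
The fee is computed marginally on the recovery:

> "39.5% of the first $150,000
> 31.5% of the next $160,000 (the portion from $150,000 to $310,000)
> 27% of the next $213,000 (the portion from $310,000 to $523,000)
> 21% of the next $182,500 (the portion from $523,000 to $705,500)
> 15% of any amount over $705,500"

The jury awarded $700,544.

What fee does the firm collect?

First $150,000 at 39.5% = $59,250.00
Next $160,000 at 31.5% = $50,400.00
Next $213,000 at 27% = $57,510.00
Remaining $177,544 at 21% = $37,284.24
Fee: $59,250.00 + $50,400.00 + $57,510.00 + $37,284.24 = $204,444.24

$204,444.24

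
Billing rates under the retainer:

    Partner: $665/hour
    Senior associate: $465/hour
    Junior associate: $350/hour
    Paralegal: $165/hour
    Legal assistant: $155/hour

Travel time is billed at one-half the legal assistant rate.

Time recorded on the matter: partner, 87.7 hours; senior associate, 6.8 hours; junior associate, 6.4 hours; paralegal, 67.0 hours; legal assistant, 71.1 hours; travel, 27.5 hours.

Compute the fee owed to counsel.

$87,929.25

Partner: 87.7 × $665 = $58,320.50
Senior associate: 6.8 × $465 = $3,162.00
Junior associate: 6.4 × $350 = $2,240.00
Paralegal: 67.0 × $165 = $11,055.00
Legal assistant: 71.1 × $155 = $11,020.50
Subtotal: $58,320.50 + $3,162.00 + $2,240.00 + $11,055.00 + $11,020.50 = $85,798.00
Travel: 27.5 × ($155 ÷ 2) = 27.5 × $77.50 = $2,131.25
Total: $85,798.00 + $2,131.25 = $87,929.25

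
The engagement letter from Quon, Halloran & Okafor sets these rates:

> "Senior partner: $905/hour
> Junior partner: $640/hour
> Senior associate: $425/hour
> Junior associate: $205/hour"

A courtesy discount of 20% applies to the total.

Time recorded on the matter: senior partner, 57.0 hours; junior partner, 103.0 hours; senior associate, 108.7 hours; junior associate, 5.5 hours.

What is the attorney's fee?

$131,864.00

Senior partner: 57.0 × $905 = $51,585.00
Junior partner: 103.0 × $640 = $65,920.00
Senior associate: 108.7 × $425 = $46,197.50
Junior associate: 5.5 × $205 = $1,127.50
Subtotal: $164,830.00
Less 20% discount: −$32,966.00
Total: $164,830.00 − $32,966.00 = $131,864.00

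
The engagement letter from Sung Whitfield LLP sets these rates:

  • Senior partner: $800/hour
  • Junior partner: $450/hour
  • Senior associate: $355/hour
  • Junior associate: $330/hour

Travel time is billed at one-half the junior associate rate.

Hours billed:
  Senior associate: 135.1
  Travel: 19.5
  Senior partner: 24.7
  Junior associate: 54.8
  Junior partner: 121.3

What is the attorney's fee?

$143,607.00

Senior partner: 24.7 × $800 = $19,760.00
Junior partner: 121.3 × $450 = $54,585.00
Senior associate: 135.1 × $355 = $47,960.50
Junior associate: 54.8 × $330 = $18,084.00
Subtotal: $19,760.00 + $54,585.00 + $47,960.50 + $18,084.00 = $140,389.50
Travel: 19.5 × ($330 ÷ 2) = 19.5 × $165.00 = $3,217.50
Total: $140,389.50 + $3,217.50 = $143,607.00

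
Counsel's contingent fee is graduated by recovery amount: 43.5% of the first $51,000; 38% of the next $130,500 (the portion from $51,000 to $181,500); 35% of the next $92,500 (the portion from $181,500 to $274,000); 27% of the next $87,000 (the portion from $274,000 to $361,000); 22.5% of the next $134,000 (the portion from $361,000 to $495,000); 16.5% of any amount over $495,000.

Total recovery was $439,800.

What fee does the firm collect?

First $51,000 at 43.5% = $22,185.00
Next $130,500 at 38% = $49,590.00
Next $92,500 at 35% = $32,375.00
Next $87,000 at 27% = $23,490.00
Remaining $78,800 at 22.5% = $17,730.00
Fee: $22,185.00 + $49,590.00 + $32,375.00 + $23,490.00 + $17,730.00 = $145,370.00

$145,370.00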